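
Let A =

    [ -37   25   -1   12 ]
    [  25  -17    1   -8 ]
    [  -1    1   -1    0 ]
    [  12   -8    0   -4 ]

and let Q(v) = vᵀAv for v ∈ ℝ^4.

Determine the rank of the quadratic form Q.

Congruent diagonalization of A (simultaneous row and column reduction) yields pivots -37, -4/37, 0, 0.
That gives 2 negative, 2 zero pivots.
The rank is the number of nonzero pivots: 2.

2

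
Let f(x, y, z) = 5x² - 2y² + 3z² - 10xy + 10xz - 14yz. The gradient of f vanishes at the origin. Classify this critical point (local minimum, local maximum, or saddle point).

saddle point

The Hessian at the origin is H = [[10, -10, 10], [-10, -4, -14], [10, -14, 6]].
Congruent diagonalization of H (simultaneous row and column reduction) yields pivots 10, -14, -20/7.
So there are 1 positive, 2 negative pivots.
H is indefinite, so the origin is a saddle point.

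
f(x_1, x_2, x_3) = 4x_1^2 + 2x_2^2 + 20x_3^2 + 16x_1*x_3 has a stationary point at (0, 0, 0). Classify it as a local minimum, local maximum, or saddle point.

local minimum

The Hessian at the origin is H = [[8, 0, 16], [0, 4, 0], [16, 0, 40]].
Row-reducing H symmetrically gives the diagonal entries 8, 4, 8.
So there are 3 positive pivots.
H is positive definite, so the origin is a strict local minimum.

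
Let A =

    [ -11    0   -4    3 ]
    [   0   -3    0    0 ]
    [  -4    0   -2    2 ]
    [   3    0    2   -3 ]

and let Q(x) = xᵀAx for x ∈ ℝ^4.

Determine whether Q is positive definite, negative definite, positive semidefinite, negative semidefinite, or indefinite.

negative definite

Row-reducing A symmetrically gives the diagonal entries -11, -3, -6/11, -2/3.
So there are 4 negative pivots.
Hence Q is negative definite.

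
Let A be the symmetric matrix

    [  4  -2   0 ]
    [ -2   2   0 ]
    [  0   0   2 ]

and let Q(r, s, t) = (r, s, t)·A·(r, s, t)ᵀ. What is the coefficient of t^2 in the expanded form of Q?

2

The coefficient of t^2 is the diagonal entry A[3,3] = 2.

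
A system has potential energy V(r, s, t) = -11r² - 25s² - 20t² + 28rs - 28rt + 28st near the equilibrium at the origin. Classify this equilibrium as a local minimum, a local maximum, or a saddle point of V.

The Hessian at the origin is H = [[-22, 28, -28], [28, -50, 28], [-28, 28, -40]].
An LDLᵀ factorisation of H has diagonal entries -22, -158/11, -24/79.
So there are 3 negative pivots.
H is negative definite, so the origin is a strict local maximum.

local maximum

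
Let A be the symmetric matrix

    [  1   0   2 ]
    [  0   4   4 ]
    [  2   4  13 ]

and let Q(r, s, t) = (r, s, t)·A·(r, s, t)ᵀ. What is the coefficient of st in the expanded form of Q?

8

The coefficient of st is A[2,3] + A[3,2] = 2·4 = 8.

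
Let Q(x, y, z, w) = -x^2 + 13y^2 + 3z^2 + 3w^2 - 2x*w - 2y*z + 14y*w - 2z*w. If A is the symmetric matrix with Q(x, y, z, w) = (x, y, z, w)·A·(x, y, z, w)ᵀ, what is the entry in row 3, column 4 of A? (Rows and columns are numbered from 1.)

-1

The coefficient of z·w in Q is -2. For a symmetric A this equals A[3,4] + A[4,3] = 2·A[3,4].
So A[3,4] = -2/2 = -1.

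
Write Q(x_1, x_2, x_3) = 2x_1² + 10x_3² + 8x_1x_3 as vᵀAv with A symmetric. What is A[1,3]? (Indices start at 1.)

4

The coefficient of x_1·x_3 in Q is 8. For a symmetric A this equals A[1,3] + A[3,1] = 2·A[1,3].
So A[1,3] = 8/2 = 4.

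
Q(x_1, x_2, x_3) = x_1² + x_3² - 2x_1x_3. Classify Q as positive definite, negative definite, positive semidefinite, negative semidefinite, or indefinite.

Write A = [[1, 0, -1], [0, 0, 0], [-1, 0, 1]].
Applying the same elementary operations to the rows and columns of A produces a congruent diagonal matrix with entries 1, 0, 0.
So there are 1 positive, 2 zero pivots.
Hence Q is positive semidefinite.

positive semidefinite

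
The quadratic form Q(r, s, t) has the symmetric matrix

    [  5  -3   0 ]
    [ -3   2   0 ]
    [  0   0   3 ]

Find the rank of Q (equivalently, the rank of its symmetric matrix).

3

Symmetric row and column elimination reduces A to a congruent diagonal form with pivots 5, 1/5, 3.
That gives 3 positive pivots.
The rank is the number of nonzero pivots: 3.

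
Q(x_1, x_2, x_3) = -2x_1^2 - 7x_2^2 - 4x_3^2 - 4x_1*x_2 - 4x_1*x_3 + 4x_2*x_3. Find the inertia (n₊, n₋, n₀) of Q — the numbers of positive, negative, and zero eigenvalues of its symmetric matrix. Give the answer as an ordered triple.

(1, 2, 0)

The symmetric matrix is A = [[-2, -2, -2], [-2, -7, 2], [-2, 2, -4]].
An LDLᵀ factorisation of A has diagonal entries -2, -5, 6/5.
That gives 1 positive, 2 negative pivots.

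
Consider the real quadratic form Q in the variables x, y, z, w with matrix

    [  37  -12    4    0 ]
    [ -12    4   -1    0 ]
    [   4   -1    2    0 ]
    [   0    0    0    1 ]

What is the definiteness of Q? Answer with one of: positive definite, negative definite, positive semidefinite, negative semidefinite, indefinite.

positive definite

Congruent diagonalization of A (simultaneous row and column reduction) yields pivots 37, 4/37, 3/4, 1.
So there are 4 positive pivots.
Hence Q is positive definite.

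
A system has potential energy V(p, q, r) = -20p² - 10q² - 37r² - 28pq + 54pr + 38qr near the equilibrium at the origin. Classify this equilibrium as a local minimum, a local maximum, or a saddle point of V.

local maximum

The Hessian at the origin is H = [[-40, -28, 54], [-28, -20, 38], [54, 38, -74]].
Row-reducing H symmetrically gives the diagonal entries -40, -2/5, -1.
That gives 3 negative pivots.
H is negative definite, so the origin is a strict local maximum.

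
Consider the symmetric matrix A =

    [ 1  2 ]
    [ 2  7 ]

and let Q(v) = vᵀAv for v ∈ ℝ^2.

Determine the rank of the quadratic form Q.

2

Applying the same elementary operations to the rows and columns of A produces a congruent diagonal matrix with entries 1, 3.
That gives 2 positive pivots.
The rank is the number of nonzero pivots: 2.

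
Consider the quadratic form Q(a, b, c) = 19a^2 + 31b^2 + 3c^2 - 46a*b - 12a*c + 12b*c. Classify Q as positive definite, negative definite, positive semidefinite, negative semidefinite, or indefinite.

The symmetric matrix of Q is A = [[19, -23, -6], [-23, 31, 6], [-6, 6, 3]].
Leading principal minors: Δ_1 = 19, Δ_2 = 60, Δ_3 = 36.
All leading principal minors are positive, so by Sylvester's criterion Q is positive definite.

positive definite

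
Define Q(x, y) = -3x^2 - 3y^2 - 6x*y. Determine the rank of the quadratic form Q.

The associated matrix is A = [[-3, -3], [-3, -3]].
Congruent diagonalization of A (simultaneous row and column reduction) yields pivots -3, 0.
So there are 1 negative, 1 zero pivots.
The rank is the number of nonzero pivots: 1.

1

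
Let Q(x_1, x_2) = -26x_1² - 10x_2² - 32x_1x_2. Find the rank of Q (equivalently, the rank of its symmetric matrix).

2

The symmetric matrix is A = [[-26, -16], [-16, -10]].
Congruent diagonalization of A (simultaneous row and column reduction) yields pivots -26, -2/13.
So there are 2 negative pivots.
The rank is the number of nonzero pivots: 2.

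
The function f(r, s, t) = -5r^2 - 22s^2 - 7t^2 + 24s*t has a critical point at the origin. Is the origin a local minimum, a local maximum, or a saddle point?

The Hessian at the origin is H = [[-10, 0, 0], [0, -44, 24], [0, 24, -14]].
Applying the same elementary operations to the rows and columns of H produces a congruent diagonal matrix with entries -10, -44, -10/11.
So there are 3 negative pivots.
H is negative definite, so the origin is a strict local maximum.

local maximum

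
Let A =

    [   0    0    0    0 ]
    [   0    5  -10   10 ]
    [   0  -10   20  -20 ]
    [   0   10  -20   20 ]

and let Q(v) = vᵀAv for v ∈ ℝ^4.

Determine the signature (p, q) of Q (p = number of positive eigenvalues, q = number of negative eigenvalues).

Symmetric row and column elimination reduces A to a congruent diagonal form with pivots 0, 5, 0, 0.
That gives 1 positive, 3 zero pivots.

(1, 0)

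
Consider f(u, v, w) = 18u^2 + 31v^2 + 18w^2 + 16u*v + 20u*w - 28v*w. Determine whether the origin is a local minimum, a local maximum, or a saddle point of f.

The Hessian at the origin is H = [[36, 16, 20], [16, 62, -28], [20, -28, 36]].
Applying the same elementary operations to the rows and columns of H produces a congruent diagonal matrix with entries 36, 494/9, 24/247.
That gives 3 positive pivots.
H is positive definite, so the origin is a strict local minimum.

local minimum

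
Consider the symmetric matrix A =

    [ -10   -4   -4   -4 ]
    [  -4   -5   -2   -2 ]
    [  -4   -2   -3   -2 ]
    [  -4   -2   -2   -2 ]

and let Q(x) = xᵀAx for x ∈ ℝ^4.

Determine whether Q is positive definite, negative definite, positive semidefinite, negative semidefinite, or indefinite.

negative definite

Leading principal minors: Δ_1 = -10, Δ_2 = 34, Δ_3 = -46, Δ_4 = 12.
The signs alternate starting with Δ_1 < 0, so by Sylvester's criterion Q is negative definite.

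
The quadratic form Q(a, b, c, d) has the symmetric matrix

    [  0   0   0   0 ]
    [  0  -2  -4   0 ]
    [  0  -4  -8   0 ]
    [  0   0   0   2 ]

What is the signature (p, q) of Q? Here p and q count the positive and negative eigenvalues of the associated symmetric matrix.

(1, 1)

Applying the same elementary operations to the rows and columns of A produces a congruent diagonal matrix with entries 0, -2, 0, 2.
Counting signs: 1 positive, 1 negative, 2 zero.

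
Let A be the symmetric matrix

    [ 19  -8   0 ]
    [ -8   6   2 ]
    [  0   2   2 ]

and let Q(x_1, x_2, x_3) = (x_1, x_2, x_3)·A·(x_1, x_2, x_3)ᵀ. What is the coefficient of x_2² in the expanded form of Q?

6

The coefficient of x_2² is the diagonal entry A[2,2] = 6.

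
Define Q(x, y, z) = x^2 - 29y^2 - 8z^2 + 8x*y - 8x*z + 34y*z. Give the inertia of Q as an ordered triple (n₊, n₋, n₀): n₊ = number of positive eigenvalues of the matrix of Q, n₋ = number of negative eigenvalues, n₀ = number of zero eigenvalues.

Write A = [[1, 4, -4], [4, -29, 17], [-4, 17, -8]].
Applying the same elementary operations to the rows and columns of A produces a congruent diagonal matrix with entries 1, -45, 1/5.
Counting signs: 2 positive, 1 negative.

(2, 1, 0)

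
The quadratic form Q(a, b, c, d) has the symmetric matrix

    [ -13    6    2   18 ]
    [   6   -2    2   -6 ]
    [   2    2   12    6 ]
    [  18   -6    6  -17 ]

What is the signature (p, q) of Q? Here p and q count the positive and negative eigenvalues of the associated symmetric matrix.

Applying the same elementary operations to the rows and columns of A produces a congruent diagonal matrix with entries -13, 10/13, 6/5, 1.
So there are 3 positive, 1 negative pivots.

(3, 1)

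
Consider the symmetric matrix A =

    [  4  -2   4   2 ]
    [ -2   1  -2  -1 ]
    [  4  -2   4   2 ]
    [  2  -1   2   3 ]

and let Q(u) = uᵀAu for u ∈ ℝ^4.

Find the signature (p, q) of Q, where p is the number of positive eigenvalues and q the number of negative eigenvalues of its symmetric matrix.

Congruent diagonalization of A (simultaneous row and column reduction) yields pivots 4, 0, 0, 2.
That gives 2 positive, 2 zero pivots.

(2, 0)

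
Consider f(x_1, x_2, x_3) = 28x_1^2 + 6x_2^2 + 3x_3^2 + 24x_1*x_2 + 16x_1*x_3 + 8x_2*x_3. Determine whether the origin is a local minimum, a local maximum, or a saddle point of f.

local minimum

The Hessian at the origin is H = [[56, 24, 16], [24, 12, 8], [16, 8, 6]].
Congruent diagonalization of H (simultaneous row and column reduction) yields pivots 56, 12/7, 2/3.
That gives 3 positive pivots.
H is positive definite, so the origin is a strict local minimum.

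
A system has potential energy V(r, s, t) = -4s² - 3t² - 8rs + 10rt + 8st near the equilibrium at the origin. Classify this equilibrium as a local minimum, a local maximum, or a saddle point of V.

saddle point

The Hessian at the origin is H = [[0, -8, 10], [-8, -8, 8], [10, 8, -6]].
H is indefinite, so the origin is a saddle point.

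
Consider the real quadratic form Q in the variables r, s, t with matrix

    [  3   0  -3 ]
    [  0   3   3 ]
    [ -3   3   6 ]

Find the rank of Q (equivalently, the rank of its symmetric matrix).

2

Congruent diagonalization of A (simultaneous row and column reduction) yields pivots 3, 3, 0.
That gives 2 positive, 1 zero pivots.
The rank is the number of nonzero pivots: 2.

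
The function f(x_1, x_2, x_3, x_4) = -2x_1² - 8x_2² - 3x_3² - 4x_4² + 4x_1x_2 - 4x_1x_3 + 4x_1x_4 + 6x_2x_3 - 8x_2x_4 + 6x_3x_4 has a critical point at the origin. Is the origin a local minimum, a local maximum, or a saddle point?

local maximum

The Hessian at the origin is H = [[-4, 4, -4, 4], [4, -16, 6, -8], [-4, 6, -6, 6], [4, -8, 6, -8]].
Applying the same elementary operations to the rows and columns of H produces a congruent diagonal matrix with entries -4, -12, -5/3, -8/5.
That gives 4 negative pivots.
H is negative definite, so the origin is a strict local maximum.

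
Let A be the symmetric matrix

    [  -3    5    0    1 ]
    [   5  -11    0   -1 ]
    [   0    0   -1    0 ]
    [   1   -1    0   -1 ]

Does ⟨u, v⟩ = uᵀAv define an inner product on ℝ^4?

Congruent diagonalization of A (simultaneous row and column reduction) yields pivots -3, -8/3, -1, -1/2.
That gives 4 negative pivots.
Hence Q is negative definite.
⟨·,·⟩ is an inner product exactly when A is positive definite.

no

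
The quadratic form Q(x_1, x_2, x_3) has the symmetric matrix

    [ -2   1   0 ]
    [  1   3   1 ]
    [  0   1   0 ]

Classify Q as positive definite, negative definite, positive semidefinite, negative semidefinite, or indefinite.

Row-reducing A symmetrically gives the diagonal entries -2, 7/2, -2/7.
That gives 1 positive, 2 negative pivots.
Hence Q is indefinite.

indefinite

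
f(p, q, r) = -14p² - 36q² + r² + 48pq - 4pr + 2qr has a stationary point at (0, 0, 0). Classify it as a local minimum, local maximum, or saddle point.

The Hessian at the origin is H = [[-28, 48, -4], [48, -72, 2], [-4, 2, 2]].
Applying the same elementary operations to the rows and columns of H produces a congruent diagonal matrix with entries -28, 72/7, 5/18.
So there are 2 positive, 1 negative pivots.
H is indefinite, so the origin is a saddle point.

saddle point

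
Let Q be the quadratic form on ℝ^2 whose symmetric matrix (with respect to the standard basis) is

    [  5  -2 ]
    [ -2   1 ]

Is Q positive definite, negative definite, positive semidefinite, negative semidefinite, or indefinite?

Applying the same elementary operations to the rows and columns of A produces a congruent diagonal matrix with entries 5, 1/5.
Counting signs: 2 positive.
Hence Q is positive definite.

positive definite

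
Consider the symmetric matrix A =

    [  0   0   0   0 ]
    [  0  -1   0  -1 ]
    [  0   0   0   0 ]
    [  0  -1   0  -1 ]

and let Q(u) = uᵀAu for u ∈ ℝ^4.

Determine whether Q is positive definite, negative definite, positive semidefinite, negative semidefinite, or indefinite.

Applying the same elementary operations to the rows and columns of A produces a congruent diagonal matrix with entries 0, -1, 0, 0.
Counting signs: 1 negative, 3 zero.
Hence Q is negative semidefinite.

negative semidefinite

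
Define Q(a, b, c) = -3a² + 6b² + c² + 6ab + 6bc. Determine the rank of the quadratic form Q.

The associated matrix is A = [[-3, 3, 0], [3, 6, 3], [0, 3, 1]].
Row-reducing A symmetrically gives the diagonal entries -3, 9, 0.
Counting signs: 1 positive, 1 negative, 1 zero.
The rank is the number of nonzero pivots: 2.

2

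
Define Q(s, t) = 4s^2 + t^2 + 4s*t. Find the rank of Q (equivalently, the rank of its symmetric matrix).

1

The associated matrix is A = [[4, 2], [2, 1]].
Congruent diagonalization of A (simultaneous row and column reduction) yields pivots 4, 0.
So there are 1 positive, 1 zero pivots.
The rank is the number of nonzero pivots: 1.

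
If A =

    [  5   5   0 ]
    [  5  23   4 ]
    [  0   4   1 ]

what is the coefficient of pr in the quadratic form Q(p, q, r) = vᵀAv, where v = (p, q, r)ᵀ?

The coefficient of pr is A[1,3] + A[3,1] = 2·0 = 0.

0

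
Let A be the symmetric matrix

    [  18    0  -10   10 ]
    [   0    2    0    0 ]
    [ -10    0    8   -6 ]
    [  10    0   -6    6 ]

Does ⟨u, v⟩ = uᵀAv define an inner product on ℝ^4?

Symmetric row and column elimination reduces A to a congruent diagonal form with pivots 18, 2, 22/9, 4/11.
Counting signs: 4 positive.
Hence Q is positive definite.
⟨·,·⟩ is an inner product exactly when A is positive definite.

yes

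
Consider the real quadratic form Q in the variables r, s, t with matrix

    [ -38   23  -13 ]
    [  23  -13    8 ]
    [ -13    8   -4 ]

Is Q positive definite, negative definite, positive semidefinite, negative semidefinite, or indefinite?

Row-reducing A symmetrically gives the diagonal entries -38, 35/38, 3/7.
So there are 2 positive, 1 negative pivots.
Hence Q is indefinite.

indefinite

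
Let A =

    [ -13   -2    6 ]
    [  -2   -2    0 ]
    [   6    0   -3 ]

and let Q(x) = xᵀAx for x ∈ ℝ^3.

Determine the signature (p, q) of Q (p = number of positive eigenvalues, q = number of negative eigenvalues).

(1, 2)

Row-reducing A symmetrically gives the diagonal entries -13, -22/13, 3/11.
Counting signs: 1 positive, 2 negative.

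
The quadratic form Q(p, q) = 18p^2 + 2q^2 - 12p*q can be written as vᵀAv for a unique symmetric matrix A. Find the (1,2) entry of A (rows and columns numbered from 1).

-6

The coefficient of p·q in Q is -12. For a symmetric A this equals A[1,2] + A[2,1] = 2·A[1,2].
So A[1,2] = -12/2 = -6.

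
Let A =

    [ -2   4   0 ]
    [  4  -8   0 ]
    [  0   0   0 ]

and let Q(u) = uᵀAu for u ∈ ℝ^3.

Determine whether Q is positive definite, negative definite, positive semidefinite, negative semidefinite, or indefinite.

Congruent diagonalization of A (simultaneous row and column reduction) yields pivots -2, 0, 0.
Counting signs: 1 negative, 2 zero.
Hence Q is negative semidefinite.

negative semidefinite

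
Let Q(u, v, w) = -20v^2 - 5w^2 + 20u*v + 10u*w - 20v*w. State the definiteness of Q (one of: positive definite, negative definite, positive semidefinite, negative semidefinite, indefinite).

The symmetric matrix is A = [[0, 10, 5], [10, -20, -10], [5, -10, -5]].
A is congruent to a diagonal matrix with 1 positive, 1 negative and 1 zero entries, so Q is indefinite.

indefinite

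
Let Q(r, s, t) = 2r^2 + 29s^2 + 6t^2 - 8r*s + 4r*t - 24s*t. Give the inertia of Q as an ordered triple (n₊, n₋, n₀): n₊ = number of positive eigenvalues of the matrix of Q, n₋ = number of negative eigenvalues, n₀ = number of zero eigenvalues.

The symmetric matrix is A = [[2, -4, 2], [-4, 29, -12], [2, -12, 6]].
Symmetric row and column elimination reduces A to a congruent diagonal form with pivots 2, 21, 20/21.
So there are 3 positive pivots.

(3, 0, 0)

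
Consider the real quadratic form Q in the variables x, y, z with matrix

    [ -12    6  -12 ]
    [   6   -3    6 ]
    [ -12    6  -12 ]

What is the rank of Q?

1

Row-reducing A symmetrically gives the diagonal entries -12, 0, 0.
So there are 1 negative, 2 zero pivots.
The rank is the number of nonzero pivots: 1.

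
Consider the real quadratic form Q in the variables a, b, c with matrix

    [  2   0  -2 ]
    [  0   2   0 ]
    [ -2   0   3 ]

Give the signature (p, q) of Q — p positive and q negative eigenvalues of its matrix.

(3, 0)

Congruent diagonalization of A (simultaneous row and column reduction) yields pivots 2, 2, 1.
That gives 3 positive pivots.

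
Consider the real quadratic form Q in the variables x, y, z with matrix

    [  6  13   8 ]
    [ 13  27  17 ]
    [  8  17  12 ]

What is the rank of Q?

Symmetric row and column elimination reduces A to a congruent diagonal form with pivots 6, -7/6, 10/7.
Counting signs: 2 positive, 1 negative.
The rank is the number of nonzero pivots: 3.

3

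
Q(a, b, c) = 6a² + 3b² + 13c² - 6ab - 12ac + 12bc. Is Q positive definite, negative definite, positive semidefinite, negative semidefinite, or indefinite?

positive definite

Write A = [[6, -3, -6], [-3, 3, 6], [-6, 6, 13]].
Symmetric row and column elimination reduces A to a congruent diagonal form with pivots 6, 3/2, 1.
That gives 3 positive pivots.
Hence Q is positive definite.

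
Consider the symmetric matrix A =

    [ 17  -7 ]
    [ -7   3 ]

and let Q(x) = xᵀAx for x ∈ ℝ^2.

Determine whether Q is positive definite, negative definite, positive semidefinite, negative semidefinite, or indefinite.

positive definite

An LDLᵀ factorisation of A has diagonal entries 17, 2/17.
So there are 2 positive pivots.
Hence Q is positive definite.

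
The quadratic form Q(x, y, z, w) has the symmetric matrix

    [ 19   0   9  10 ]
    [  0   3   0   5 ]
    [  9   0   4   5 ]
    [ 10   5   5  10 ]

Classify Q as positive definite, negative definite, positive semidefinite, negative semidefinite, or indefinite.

An LDLᵀ factorisation of A has diagonal entries 19, 3, -5/19, -10/3.
Counting signs: 2 positive, 2 negative.
Hence Q is indefinite.

indefinite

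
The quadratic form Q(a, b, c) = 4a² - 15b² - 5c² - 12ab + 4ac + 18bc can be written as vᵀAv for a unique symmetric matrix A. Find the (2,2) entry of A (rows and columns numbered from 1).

-15

The coefficient of b² in Q is -15, and that is exactly A[2,2].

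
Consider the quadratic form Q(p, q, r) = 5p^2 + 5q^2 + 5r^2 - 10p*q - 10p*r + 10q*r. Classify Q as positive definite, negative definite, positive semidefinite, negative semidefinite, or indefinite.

The symmetric matrix is A = [[5, -5, -5], [-5, 5, 5], [-5, 5, 5]].
Congruent diagonalization of A (simultaneous row and column reduction) yields pivots 5, 0, 0.
So there are 1 positive, 2 zero pivots.
Hence Q is positive semidefinite.

positive semidefinite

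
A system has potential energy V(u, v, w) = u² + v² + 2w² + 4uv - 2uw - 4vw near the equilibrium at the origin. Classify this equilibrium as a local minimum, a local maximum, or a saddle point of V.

The Hessian at the origin is H = [[2, 4, -2], [4, 2, -4], [-2, -4, 4]].
Congruent diagonalization of H (simultaneous row and column reduction) yields pivots 2, -6, 2.
That gives 2 positive, 1 negative pivots.
H is indefinite, so the origin is a saddle point.

saddle point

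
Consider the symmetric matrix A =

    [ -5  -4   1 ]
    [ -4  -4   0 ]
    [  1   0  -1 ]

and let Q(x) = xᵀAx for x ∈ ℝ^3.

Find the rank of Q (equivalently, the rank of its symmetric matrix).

Applying the same elementary operations to the rows and columns of A produces a congruent diagonal matrix with entries -5, -4/5, 0.
That gives 2 negative, 1 zero pivots.
The rank is the number of nonzero pivots: 2.

2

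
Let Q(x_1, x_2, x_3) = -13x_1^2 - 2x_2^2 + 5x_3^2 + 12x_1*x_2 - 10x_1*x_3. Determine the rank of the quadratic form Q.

2

The associated matrix is A = [[-13, 6, -5], [6, -2, 0], [-5, 0, 5]].
Row-reducing A symmetrically gives the diagonal entries -13, 10/13, 0.
That gives 1 positive, 1 negative, 1 zero pivots.
The rank is the number of nonzero pivots: 2.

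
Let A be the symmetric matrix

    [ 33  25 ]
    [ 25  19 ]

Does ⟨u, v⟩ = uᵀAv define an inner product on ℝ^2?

Leading principal minors: Δ_1 = 33, Δ_2 = 2.
All leading principal minors are positive, so by Sylvester's criterion Q is positive definite.
⟨·,·⟩ is an inner product exactly when A is positive definite.

yes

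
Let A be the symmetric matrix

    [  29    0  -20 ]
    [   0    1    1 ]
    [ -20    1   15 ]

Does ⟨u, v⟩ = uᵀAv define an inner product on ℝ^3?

Leading principal minors: Δ_1 = 29, Δ_2 = 29, Δ_3 = 6.
All leading principal minors are positive, so by Sylvester's criterion Q is positive definite.
⟨·,·⟩ is an inner product exactly when A is positive definite.

yes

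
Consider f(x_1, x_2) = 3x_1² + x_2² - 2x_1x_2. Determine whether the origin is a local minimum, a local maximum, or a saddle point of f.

The Hessian at the origin is H = [[6, -2], [-2, 2]].
det H = 6·2 − (-2)² = 8 > 0 and H[1,1] = 6 > 0, so H is positive definite.
Therefore the origin is a local minimum.

local minimum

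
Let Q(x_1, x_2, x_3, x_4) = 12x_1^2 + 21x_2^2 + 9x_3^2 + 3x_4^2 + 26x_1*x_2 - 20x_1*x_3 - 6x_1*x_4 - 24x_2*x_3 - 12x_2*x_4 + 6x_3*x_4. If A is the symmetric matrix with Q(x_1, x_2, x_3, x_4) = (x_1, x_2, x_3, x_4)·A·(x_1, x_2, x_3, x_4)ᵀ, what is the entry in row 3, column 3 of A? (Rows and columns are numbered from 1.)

9

The coefficient of x_3^2 in Q is 9, and that is exactly A[3,3].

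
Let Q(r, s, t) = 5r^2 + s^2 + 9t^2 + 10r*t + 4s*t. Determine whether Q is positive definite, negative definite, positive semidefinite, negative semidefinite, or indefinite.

The symmetric matrix is A = [[5, 0, 5], [0, 1, 2], [5, 2, 9]].
Congruent diagonalization of A (simultaneous row and column reduction) yields pivots 5, 1, 0.
Counting signs: 2 positive, 1 zero.
Hence Q is positive semidefinite.

positive semidefinite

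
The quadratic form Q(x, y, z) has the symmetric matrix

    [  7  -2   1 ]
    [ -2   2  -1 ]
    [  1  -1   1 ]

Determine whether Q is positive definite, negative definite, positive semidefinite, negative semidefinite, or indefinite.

Leading principal minors: Δ_1 = 7, Δ_2 = 10, Δ_3 = 5.
All leading principal minors are positive, so by Sylvester's criterion Q is positive definite.

positive definite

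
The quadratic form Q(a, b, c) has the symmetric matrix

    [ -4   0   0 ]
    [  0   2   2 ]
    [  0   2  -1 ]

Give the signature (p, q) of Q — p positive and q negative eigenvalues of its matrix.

Row-reducing A symmetrically gives the diagonal entries -4, 2, -3.
Counting signs: 1 positive, 2 negative.

(1, 2)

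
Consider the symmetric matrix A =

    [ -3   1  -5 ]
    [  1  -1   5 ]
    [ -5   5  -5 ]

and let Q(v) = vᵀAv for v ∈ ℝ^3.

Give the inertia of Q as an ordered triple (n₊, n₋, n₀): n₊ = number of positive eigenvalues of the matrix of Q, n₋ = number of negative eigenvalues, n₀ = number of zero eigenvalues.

Congruent diagonalization of A (simultaneous row and column reduction) yields pivots -3, -2/3, 20.
So there are 1 positive, 2 negative pivots.

(1, 2, 0)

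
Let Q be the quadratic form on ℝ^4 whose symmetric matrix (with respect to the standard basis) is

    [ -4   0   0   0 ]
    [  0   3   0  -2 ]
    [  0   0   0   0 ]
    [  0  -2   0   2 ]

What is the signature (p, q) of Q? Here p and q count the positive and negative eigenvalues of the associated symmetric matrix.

Applying the same elementary operations to the rows and columns of A produces a congruent diagonal matrix with entries -4, 3, 0, 2/3.
So there are 2 positive, 1 negative, 1 zero pivots.

(2, 1)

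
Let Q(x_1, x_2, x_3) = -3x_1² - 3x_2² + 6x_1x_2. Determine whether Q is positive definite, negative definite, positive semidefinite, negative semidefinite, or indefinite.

The associated matrix is A = [[-3, 3, 0], [3, -3, 0], [0, 0, 0]].
Congruent diagonalization of A (simultaneous row and column reduction) yields pivots -3, 0, 0.
That gives 1 negative, 2 zero pivots.
Hence Q is negative semidefinite.

negative semidefinite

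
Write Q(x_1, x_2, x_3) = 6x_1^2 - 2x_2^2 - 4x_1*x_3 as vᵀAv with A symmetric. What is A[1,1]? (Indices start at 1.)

The coefficient of x_1^2 in Q is 6, and that is exactly A[1,1].

6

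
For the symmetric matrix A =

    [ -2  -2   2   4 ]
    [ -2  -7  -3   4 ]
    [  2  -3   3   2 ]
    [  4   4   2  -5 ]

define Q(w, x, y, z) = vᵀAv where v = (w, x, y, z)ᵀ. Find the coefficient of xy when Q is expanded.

-6

The coefficient of xy is A[2,3] + A[3,2] = 2·(-3) = -6.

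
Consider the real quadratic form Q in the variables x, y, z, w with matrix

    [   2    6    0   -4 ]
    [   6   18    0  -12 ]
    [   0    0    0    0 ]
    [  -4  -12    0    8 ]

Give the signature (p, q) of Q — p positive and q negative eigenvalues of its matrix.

(1, 0)

Congruent diagonalization of A (simultaneous row and column reduction) yields pivots 2, 0, 0, 0.
Counting signs: 1 positive, 3 zero.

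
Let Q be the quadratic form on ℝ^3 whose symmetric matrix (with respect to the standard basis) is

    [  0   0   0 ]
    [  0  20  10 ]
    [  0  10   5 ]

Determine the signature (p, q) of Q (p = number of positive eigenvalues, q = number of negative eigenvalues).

(1, 0)

Congruent diagonalization of A (simultaneous row and column reduction) yields pivots 0, 20, 0.
Counting signs: 1 positive, 2 zero.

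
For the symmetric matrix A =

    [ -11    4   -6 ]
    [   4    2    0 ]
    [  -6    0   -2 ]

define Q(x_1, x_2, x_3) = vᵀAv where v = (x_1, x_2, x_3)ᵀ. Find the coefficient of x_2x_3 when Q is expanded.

0

The coefficient of x_2x_3 is A[2,3] + A[3,2] = 2·0 = 0.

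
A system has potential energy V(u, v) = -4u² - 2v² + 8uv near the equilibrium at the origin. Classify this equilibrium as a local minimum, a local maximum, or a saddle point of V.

The Hessian at the origin is H = [[-8, 8], [8, -4]].
det H = -8·-4 − (8)² = -32 < 0, so H is indefinite.
Therefore the origin is a saddle point.

saddle point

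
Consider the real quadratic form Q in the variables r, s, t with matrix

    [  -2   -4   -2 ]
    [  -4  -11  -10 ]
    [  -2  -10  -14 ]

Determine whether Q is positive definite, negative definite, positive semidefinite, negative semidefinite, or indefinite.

negative semidefinite

Row-reducing A symmetrically gives the diagonal entries -2, -3, 0.
So there are 2 negative, 1 zero pivots.
Hence Q is negative semidefinite.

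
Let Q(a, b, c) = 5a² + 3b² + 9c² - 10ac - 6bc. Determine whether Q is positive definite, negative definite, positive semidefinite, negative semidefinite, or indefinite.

positive definite

The symmetric matrix is A = [[5, 0, -5], [0, 3, -3], [-5, -3, 9]].
Symmetric row and column elimination reduces A to a congruent diagonal form with pivots 5, 3, 1.
Counting signs: 3 positive.
Hence Q is positive definite.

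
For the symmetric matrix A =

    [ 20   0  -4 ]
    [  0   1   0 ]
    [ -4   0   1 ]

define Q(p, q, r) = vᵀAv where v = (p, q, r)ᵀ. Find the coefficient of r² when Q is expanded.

The coefficient of r² is the diagonal entry A[3,3] = 1.

1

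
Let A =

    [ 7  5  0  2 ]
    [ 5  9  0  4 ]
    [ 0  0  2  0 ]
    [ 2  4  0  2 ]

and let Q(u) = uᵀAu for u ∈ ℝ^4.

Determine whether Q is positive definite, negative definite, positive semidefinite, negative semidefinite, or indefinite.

Leading principal minors: Δ_1 = 7, Δ_2 = 38, Δ_3 = 76, Δ_4 = 16.
All leading principal minors are positive, so by Sylvester's criterion Q is positive definite.

positive definite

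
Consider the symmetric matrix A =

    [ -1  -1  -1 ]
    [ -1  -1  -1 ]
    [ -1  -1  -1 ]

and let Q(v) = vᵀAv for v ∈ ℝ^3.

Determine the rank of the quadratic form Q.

1

Applying the same elementary operations to the rows and columns of A produces a congruent diagonal matrix with entries -1, 0, 0.
So there are 1 negative, 2 zero pivots.
The rank is the number of nonzero pivots: 1.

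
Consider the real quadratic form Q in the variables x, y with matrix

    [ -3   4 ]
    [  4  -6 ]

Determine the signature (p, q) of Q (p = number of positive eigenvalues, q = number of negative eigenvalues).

(0, 2)

Congruent diagonalization of A (simultaneous row and column reduction) yields pivots -3, -2/3.
So there are 2 negative pivots.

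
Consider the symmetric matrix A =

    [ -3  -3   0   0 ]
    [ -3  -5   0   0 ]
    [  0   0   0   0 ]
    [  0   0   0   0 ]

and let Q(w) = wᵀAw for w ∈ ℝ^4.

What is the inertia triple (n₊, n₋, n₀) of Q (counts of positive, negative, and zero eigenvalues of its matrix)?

Applying the same elementary operations to the rows and columns of A produces a congruent diagonal matrix with entries -3, -2, 0, 0.
Counting signs: 2 negative, 2 zero.

(0, 2, 2)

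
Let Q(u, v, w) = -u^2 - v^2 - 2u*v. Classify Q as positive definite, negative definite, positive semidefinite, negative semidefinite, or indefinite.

negative semidefinite

Write A = [[-1, -1, 0], [-1, -1, 0], [0, 0, 0]].
Row-reducing A symmetrically gives the diagonal entries -1, 0, 0.
Counting signs: 1 negative, 2 zero.
Hence Q is negative semidefinite.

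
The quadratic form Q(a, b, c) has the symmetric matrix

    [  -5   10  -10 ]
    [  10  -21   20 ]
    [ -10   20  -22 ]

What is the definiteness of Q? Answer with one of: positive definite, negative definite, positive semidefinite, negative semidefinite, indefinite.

negative definite

Congruent diagonalization of A (simultaneous row and column reduction) yields pivots -5, -1, -2.
That gives 3 negative pivots.
Hence Q is negative definite.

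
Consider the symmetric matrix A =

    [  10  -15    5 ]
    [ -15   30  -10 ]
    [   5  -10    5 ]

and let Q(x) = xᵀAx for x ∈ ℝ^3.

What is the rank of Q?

3

An LDLᵀ factorisation of A has diagonal entries 10, 15/2, 5/3.
So there are 3 positive pivots.
The rank is the number of nonzero pivots: 3.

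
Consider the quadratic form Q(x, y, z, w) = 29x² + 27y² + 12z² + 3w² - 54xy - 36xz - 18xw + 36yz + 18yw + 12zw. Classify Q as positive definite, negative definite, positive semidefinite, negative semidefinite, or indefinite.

positive semidefinite

Write A = [[29, -27, -18, -9], [-27, 27, 18, 9], [-18, 18, 12, 6], [-9, 9, 6, 3]].
Symmetric row and column elimination reduces A to a congruent diagonal form with pivots 29, 54/29, 0, 0.
Counting signs: 2 positive, 2 zero.
Hence Q is positive semidefinite.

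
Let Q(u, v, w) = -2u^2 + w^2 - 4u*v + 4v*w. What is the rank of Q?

3

Write A = [[-2, -2, 0], [-2, 0, 2], [0, 2, 1]].
Symmetric row and column elimination reduces A to a congruent diagonal form with pivots -2, 2, -1.
Counting signs: 1 positive, 2 negative.
The rank is the number of nonzero pivots: 3.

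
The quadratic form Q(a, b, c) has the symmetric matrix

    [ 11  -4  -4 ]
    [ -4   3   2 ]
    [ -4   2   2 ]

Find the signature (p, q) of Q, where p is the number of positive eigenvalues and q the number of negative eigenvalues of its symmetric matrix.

Row-reducing A symmetrically gives the diagonal entries 11, 17/11, 6/17.
Counting signs: 3 positive.

(3, 0)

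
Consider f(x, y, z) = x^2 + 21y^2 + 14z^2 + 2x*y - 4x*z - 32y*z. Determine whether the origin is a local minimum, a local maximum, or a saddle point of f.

local minimum

The Hessian at the origin is H = [[2, 2, -4], [2, 42, -32], [-4, -32, 28]].
Row-reducing H symmetrically gives the diagonal entries 2, 40, 2/5.
That gives 3 positive pivots.
H is positive definite, so the origin is a strict local minimum.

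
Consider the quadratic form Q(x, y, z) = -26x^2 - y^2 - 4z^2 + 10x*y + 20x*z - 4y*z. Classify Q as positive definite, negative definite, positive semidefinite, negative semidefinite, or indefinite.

negative semidefinite

The associated matrix is A = [[-26, 5, 10], [5, -1, -2], [10, -2, -4]].
Row-reducing A symmetrically gives the diagonal entries -26, -1/26, 0.
Counting signs: 2 negative, 1 zero.
Hence Q is negative semidefinite.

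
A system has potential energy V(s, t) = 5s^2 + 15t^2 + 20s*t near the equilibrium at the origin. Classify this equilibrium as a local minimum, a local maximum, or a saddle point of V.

The Hessian at the origin is H = [[10, 20], [20, 30]].
det H = 10·30 − (20)² = -100 < 0, so H is indefinite.
Therefore the origin is a saddle point.

saddle point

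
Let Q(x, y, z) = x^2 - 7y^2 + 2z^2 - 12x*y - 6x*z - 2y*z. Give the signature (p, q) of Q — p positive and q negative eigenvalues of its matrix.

The associated matrix is A = [[1, -6, -3], [-6, -7, -1], [-3, -1, 2]].
Row-reducing A symmetrically gives the diagonal entries 1, -43, 60/43.
So there are 2 positive, 1 negative pivots.

(2, 1)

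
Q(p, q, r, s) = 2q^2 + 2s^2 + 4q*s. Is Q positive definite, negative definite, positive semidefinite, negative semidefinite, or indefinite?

positive semidefinite

Write A = [[0, 0, 0, 0], [0, 2, 0, 2], [0, 0, 0, 0], [0, 2, 0, 2]].
Symmetric row and column elimination reduces A to a congruent diagonal form with pivots 0, 2, 0, 0.
Counting signs: 1 positive, 3 zero.
Hence Q is positive semidefinite.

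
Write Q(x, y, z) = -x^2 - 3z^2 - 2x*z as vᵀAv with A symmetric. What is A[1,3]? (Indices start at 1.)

-1

The coefficient of x·z in Q is -2. For a symmetric A this equals A[1,3] + A[3,1] = 2·A[1,3].
So A[1,3] = -2/2 = -1.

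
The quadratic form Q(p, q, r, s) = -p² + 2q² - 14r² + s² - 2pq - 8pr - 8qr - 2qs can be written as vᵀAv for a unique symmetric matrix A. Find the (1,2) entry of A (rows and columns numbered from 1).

-1

The coefficient of p·q in Q is -2. For a symmetric A this equals A[1,2] + A[2,1] = 2·A[1,2].
So A[1,2] = -2/2 = -1.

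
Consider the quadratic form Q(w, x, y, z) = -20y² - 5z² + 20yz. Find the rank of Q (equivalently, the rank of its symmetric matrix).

1

The symmetric matrix is A = [[0, 0, 0, 0], [0, 0, 0, 0], [0, 0, -20, 10], [0, 0, 10, -5]].
Applying the same elementary operations to the rows and columns of A produces a congruent diagonal matrix with entries 0, 0, -20, 0.
So there are 1 negative, 3 zero pivots.
The rank is the number of nonzero pivots: 1.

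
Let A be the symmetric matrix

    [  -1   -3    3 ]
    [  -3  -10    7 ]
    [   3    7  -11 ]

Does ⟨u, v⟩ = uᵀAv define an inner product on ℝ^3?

Congruent diagonalization of A (simultaneous row and column reduction) yields pivots -1, -1, 2.
That gives 1 positive, 2 negative pivots.
Hence Q is indefinite.
⟨·,·⟩ is an inner product exactly when A is positive definite.

no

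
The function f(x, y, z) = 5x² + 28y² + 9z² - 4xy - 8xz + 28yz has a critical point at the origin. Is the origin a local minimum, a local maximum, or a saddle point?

local minimum

The Hessian at the origin is H = [[10, -4, -8], [-4, 56, 28], [-8, 28, 18]].
Row-reducing H symmetrically gives the diagonal entries 10, 272/5, 5/17.
So there are 3 positive pivots.
H is positive definite, so the origin is a strict local minimum.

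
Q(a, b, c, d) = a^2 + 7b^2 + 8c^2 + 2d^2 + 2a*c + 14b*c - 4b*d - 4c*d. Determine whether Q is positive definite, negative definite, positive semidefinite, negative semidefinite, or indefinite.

positive semidefinite

Write A = [[1, 0, 1, 0], [0, 7, 7, -2], [1, 7, 8, -2], [0, -2, -2, 2]].
Applying the same elementary operations to the rows and columns of A produces a congruent diagonal matrix with entries 1, 7, 0, 10/7.
That gives 3 positive, 1 zero pivots.
Hence Q is positive semidefinite.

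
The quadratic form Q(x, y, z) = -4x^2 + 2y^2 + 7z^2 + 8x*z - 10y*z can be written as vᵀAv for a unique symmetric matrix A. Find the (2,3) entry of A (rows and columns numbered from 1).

-5

The coefficient of y·z in Q is -10. For a symmetric A this equals A[2,3] + A[3,2] = 2·A[2,3].
So A[2,3] = -10/2 = -5.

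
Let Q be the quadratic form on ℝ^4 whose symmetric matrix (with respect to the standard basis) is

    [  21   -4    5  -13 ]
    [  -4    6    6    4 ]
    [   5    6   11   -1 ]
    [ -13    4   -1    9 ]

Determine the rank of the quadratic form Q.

Applying the same elementary operations to the rows and columns of A produces a congruent diagonal matrix with entries 21, 110/21, 32/55, 1/2.
So there are 4 positive pivots.
The rank is the number of nonzero pivots: 4.

4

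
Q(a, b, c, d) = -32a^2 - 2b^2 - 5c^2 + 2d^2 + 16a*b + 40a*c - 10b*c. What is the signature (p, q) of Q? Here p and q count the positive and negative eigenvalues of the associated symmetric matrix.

(2, 1)

The associated matrix is A = [[-32, 8, 20, 0], [8, -2, -5, 0], [20, -5, -5, 0], [0, 0, 0, 2]].
Applying the same elementary operations to the rows and columns of A produces a congruent diagonal matrix with entries -32, 0, 15/2, 2.
That gives 2 positive, 1 negative, 1 zero pivots.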